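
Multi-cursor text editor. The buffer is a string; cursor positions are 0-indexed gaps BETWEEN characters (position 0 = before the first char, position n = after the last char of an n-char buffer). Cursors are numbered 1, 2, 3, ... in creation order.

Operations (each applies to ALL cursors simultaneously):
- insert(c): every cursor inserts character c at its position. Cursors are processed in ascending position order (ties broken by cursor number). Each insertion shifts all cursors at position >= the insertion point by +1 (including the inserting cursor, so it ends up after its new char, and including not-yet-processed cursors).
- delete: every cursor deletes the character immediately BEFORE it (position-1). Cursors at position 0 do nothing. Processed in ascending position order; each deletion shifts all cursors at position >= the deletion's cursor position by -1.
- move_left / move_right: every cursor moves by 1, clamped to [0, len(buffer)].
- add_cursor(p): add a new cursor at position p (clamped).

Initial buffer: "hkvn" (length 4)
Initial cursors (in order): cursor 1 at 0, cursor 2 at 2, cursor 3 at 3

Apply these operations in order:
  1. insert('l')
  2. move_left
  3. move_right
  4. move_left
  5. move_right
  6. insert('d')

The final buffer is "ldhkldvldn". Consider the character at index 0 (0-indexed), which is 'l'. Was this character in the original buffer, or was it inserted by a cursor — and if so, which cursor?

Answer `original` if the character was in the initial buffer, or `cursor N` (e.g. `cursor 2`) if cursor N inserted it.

After op 1 (insert('l')): buffer="lhklvln" (len 7), cursors c1@1 c2@4 c3@6, authorship 1..2.3.
After op 2 (move_left): buffer="lhklvln" (len 7), cursors c1@0 c2@3 c3@5, authorship 1..2.3.
After op 3 (move_right): buffer="lhklvln" (len 7), cursors c1@1 c2@4 c3@6, authorship 1..2.3.
After op 4 (move_left): buffer="lhklvln" (len 7), cursors c1@0 c2@3 c3@5, authorship 1..2.3.
After op 5 (move_right): buffer="lhklvln" (len 7), cursors c1@1 c2@4 c3@6, authorship 1..2.3.
After op 6 (insert('d')): buffer="ldhkldvldn" (len 10), cursors c1@2 c2@6 c3@9, authorship 11..22.33.
Authorship (.=original, N=cursor N): 1 1 . . 2 2 . 3 3 .
Index 0: author = 1

Answer: cursor 1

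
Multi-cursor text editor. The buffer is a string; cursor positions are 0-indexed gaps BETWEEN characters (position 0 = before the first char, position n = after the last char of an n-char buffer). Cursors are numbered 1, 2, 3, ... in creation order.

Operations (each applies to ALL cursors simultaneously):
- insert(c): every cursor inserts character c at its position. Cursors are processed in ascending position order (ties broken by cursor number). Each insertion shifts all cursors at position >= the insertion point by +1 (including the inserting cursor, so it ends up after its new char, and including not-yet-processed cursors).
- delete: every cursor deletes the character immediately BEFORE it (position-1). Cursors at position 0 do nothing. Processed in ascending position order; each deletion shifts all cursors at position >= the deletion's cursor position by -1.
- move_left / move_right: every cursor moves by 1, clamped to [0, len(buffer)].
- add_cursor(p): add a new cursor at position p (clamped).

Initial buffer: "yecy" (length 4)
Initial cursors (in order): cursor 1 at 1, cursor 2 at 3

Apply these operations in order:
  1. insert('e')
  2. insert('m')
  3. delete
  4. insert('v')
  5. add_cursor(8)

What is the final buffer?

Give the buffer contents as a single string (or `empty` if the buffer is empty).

Answer: yevecevy

Derivation:
After op 1 (insert('e')): buffer="yeecey" (len 6), cursors c1@2 c2@5, authorship .1..2.
After op 2 (insert('m')): buffer="yemecemy" (len 8), cursors c1@3 c2@7, authorship .11..22.
After op 3 (delete): buffer="yeecey" (len 6), cursors c1@2 c2@5, authorship .1..2.
After op 4 (insert('v')): buffer="yevecevy" (len 8), cursors c1@3 c2@7, authorship .11..22.
After op 5 (add_cursor(8)): buffer="yevecevy" (len 8), cursors c1@3 c2@7 c3@8, authorship .11..22.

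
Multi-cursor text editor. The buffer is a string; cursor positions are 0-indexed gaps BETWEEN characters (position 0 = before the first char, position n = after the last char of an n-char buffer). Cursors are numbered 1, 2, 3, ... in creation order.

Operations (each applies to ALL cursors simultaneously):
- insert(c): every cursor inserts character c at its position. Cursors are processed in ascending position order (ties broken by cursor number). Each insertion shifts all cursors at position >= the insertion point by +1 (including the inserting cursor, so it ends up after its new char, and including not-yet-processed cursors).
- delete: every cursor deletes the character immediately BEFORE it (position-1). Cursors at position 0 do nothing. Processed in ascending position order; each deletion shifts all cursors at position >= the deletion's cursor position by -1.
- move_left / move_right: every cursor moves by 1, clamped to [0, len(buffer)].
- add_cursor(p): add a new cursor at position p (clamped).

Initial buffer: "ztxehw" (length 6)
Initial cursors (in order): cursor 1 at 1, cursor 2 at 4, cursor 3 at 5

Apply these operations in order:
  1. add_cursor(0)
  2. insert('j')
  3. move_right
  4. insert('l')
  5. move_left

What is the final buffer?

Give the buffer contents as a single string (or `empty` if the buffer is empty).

After op 1 (add_cursor(0)): buffer="ztxehw" (len 6), cursors c4@0 c1@1 c2@4 c3@5, authorship ......
After op 2 (insert('j')): buffer="jzjtxejhjw" (len 10), cursors c4@1 c1@3 c2@7 c3@9, authorship 4.1...2.3.
After op 3 (move_right): buffer="jzjtxejhjw" (len 10), cursors c4@2 c1@4 c2@8 c3@10, authorship 4.1...2.3.
After op 4 (insert('l')): buffer="jzljtlxejhljwl" (len 14), cursors c4@3 c1@6 c2@11 c3@14, authorship 4.41.1..2.23.3
After op 5 (move_left): buffer="jzljtlxejhljwl" (len 14), cursors c4@2 c1@5 c2@10 c3@13, authorship 4.41.1..2.23.3

Answer: jzljtlxejhljwl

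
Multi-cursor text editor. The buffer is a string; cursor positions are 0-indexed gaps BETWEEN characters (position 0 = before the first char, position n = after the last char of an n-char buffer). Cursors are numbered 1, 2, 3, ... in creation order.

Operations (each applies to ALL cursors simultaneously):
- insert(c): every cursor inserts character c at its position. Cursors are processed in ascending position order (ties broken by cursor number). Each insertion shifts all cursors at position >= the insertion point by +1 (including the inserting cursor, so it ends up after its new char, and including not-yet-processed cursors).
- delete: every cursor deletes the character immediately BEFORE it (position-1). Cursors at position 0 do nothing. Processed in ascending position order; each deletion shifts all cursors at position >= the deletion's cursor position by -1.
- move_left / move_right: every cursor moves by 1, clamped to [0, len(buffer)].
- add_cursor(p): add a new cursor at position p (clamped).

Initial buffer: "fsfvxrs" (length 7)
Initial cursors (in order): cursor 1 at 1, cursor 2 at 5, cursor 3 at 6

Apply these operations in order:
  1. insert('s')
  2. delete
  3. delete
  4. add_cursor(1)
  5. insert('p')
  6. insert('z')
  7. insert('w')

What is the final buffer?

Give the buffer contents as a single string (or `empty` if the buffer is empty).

Answer: pzwspzwfvppzzwws

Derivation:
After op 1 (insert('s')): buffer="fssfvxsrss" (len 10), cursors c1@2 c2@7 c3@9, authorship .1....2.3.
After op 2 (delete): buffer="fsfvxrs" (len 7), cursors c1@1 c2@5 c3@6, authorship .......
After op 3 (delete): buffer="sfvs" (len 4), cursors c1@0 c2@3 c3@3, authorship ....
After op 4 (add_cursor(1)): buffer="sfvs" (len 4), cursors c1@0 c4@1 c2@3 c3@3, authorship ....
After op 5 (insert('p')): buffer="pspfvpps" (len 8), cursors c1@1 c4@3 c2@7 c3@7, authorship 1.4..23.
After op 6 (insert('z')): buffer="pzspzfvppzzs" (len 12), cursors c1@2 c4@5 c2@11 c3@11, authorship 11.44..2323.
After op 7 (insert('w')): buffer="pzwspzwfvppzzwws" (len 16), cursors c1@3 c4@7 c2@15 c3@15, authorship 111.444..232323.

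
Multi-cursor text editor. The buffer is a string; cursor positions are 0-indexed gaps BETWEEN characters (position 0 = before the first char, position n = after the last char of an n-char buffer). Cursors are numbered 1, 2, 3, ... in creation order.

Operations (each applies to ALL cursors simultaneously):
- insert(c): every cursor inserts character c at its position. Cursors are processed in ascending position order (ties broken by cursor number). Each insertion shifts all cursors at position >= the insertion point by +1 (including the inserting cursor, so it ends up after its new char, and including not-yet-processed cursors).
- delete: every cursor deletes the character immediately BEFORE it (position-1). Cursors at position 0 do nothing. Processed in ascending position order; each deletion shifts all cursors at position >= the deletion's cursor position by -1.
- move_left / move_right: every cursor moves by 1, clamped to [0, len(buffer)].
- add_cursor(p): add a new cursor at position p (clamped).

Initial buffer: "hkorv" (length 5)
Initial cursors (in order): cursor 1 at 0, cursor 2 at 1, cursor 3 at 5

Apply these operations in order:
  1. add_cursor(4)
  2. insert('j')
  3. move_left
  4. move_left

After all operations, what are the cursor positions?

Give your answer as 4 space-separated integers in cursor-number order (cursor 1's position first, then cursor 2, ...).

Answer: 0 1 7 5

Derivation:
After op 1 (add_cursor(4)): buffer="hkorv" (len 5), cursors c1@0 c2@1 c4@4 c3@5, authorship .....
After op 2 (insert('j')): buffer="jhjkorjvj" (len 9), cursors c1@1 c2@3 c4@7 c3@9, authorship 1.2...4.3
After op 3 (move_left): buffer="jhjkorjvj" (len 9), cursors c1@0 c2@2 c4@6 c3@8, authorship 1.2...4.3
After op 4 (move_left): buffer="jhjkorjvj" (len 9), cursors c1@0 c2@1 c4@5 c3@7, authorship 1.2...4.3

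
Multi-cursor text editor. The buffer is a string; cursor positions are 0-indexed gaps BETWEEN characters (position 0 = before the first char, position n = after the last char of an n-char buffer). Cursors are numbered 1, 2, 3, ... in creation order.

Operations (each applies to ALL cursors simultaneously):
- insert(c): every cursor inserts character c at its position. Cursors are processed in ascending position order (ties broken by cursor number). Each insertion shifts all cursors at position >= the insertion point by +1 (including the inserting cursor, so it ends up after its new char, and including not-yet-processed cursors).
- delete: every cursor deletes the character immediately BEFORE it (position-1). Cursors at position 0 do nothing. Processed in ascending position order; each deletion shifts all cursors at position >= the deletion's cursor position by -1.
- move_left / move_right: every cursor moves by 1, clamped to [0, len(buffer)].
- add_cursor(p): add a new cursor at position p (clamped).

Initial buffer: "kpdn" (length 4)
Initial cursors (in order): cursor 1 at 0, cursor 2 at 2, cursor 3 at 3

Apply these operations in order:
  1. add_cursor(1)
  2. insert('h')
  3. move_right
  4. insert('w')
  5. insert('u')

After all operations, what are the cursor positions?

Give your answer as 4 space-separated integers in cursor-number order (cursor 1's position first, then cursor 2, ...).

After op 1 (add_cursor(1)): buffer="kpdn" (len 4), cursors c1@0 c4@1 c2@2 c3@3, authorship ....
After op 2 (insert('h')): buffer="hkhphdhn" (len 8), cursors c1@1 c4@3 c2@5 c3@7, authorship 1.4.2.3.
After op 3 (move_right): buffer="hkhphdhn" (len 8), cursors c1@2 c4@4 c2@6 c3@8, authorship 1.4.2.3.
After op 4 (insert('w')): buffer="hkwhpwhdwhnw" (len 12), cursors c1@3 c4@6 c2@9 c3@12, authorship 1.14.42.23.3
After op 5 (insert('u')): buffer="hkwuhpwuhdwuhnwu" (len 16), cursors c1@4 c4@8 c2@12 c3@16, authorship 1.114.442.223.33

Answer: 4 12 16 8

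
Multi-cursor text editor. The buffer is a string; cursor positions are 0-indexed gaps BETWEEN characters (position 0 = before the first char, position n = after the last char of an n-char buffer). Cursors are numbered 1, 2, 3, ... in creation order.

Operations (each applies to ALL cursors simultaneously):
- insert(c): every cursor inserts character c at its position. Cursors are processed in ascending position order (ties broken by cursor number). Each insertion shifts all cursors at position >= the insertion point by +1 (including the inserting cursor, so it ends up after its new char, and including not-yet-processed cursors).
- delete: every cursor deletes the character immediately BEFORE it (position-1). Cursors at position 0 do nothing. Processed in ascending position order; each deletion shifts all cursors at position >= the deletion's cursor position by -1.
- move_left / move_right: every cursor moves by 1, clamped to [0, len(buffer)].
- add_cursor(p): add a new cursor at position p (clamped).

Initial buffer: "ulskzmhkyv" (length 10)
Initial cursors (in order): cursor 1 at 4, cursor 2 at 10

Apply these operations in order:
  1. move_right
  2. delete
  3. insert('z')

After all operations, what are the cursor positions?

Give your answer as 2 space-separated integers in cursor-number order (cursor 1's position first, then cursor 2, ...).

Answer: 5 10

Derivation:
After op 1 (move_right): buffer="ulskzmhkyv" (len 10), cursors c1@5 c2@10, authorship ..........
After op 2 (delete): buffer="ulskmhky" (len 8), cursors c1@4 c2@8, authorship ........
After op 3 (insert('z')): buffer="ulskzmhkyz" (len 10), cursors c1@5 c2@10, authorship ....1....2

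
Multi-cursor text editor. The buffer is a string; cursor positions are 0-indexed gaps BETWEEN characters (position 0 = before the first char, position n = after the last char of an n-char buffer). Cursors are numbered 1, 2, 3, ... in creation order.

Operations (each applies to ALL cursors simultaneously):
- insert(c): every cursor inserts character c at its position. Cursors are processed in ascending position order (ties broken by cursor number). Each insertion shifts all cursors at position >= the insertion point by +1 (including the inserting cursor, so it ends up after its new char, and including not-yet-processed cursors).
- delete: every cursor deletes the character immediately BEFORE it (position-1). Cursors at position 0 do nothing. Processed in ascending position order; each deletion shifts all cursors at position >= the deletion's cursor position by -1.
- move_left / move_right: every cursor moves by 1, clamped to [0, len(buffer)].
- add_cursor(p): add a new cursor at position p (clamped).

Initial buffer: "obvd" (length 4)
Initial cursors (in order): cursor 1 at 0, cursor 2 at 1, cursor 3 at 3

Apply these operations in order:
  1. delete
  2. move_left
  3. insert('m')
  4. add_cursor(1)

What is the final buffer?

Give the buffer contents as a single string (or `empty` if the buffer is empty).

Answer: mmmbd

Derivation:
After op 1 (delete): buffer="bd" (len 2), cursors c1@0 c2@0 c3@1, authorship ..
After op 2 (move_left): buffer="bd" (len 2), cursors c1@0 c2@0 c3@0, authorship ..
After op 3 (insert('m')): buffer="mmmbd" (len 5), cursors c1@3 c2@3 c3@3, authorship 123..
After op 4 (add_cursor(1)): buffer="mmmbd" (len 5), cursors c4@1 c1@3 c2@3 c3@3, authorship 123..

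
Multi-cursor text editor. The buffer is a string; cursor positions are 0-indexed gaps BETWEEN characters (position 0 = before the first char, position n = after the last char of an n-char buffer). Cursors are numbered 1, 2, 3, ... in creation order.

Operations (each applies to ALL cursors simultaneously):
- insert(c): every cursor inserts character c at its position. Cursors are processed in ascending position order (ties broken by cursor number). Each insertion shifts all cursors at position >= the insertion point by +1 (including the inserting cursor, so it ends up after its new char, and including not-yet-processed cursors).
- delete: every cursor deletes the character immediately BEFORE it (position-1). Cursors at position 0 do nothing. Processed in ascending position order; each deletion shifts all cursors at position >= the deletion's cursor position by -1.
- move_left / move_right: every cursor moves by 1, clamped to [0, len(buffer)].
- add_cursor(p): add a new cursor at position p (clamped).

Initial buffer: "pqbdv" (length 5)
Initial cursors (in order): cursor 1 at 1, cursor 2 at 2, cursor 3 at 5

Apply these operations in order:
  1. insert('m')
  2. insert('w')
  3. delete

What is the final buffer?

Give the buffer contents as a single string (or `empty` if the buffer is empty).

Answer: pmqmbdvm

Derivation:
After op 1 (insert('m')): buffer="pmqmbdvm" (len 8), cursors c1@2 c2@4 c3@8, authorship .1.2...3
After op 2 (insert('w')): buffer="pmwqmwbdvmw" (len 11), cursors c1@3 c2@6 c3@11, authorship .11.22...33
After op 3 (delete): buffer="pmqmbdvm" (len 8), cursors c1@2 c2@4 c3@8, authorship .1.2...3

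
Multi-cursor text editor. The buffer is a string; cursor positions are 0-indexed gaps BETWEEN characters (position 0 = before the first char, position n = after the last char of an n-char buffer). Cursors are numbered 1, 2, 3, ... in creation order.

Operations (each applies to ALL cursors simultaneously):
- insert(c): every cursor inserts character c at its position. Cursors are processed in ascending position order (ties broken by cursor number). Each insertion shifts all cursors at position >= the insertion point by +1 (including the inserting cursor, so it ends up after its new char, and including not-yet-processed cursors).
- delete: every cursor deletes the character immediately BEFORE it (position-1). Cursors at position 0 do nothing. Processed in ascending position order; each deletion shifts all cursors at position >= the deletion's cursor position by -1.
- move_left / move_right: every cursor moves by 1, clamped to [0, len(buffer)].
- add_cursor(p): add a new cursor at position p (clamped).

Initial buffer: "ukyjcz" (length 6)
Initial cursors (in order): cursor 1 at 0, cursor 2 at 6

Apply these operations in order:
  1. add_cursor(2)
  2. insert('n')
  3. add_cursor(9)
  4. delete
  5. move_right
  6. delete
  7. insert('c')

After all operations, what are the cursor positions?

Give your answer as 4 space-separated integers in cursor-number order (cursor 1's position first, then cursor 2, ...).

Answer: 1 5 5 5

Derivation:
After op 1 (add_cursor(2)): buffer="ukyjcz" (len 6), cursors c1@0 c3@2 c2@6, authorship ......
After op 2 (insert('n')): buffer="nuknyjczn" (len 9), cursors c1@1 c3@4 c2@9, authorship 1..3....2
After op 3 (add_cursor(9)): buffer="nuknyjczn" (len 9), cursors c1@1 c3@4 c2@9 c4@9, authorship 1..3....2
After op 4 (delete): buffer="ukyjc" (len 5), cursors c1@0 c3@2 c2@5 c4@5, authorship .....
After op 5 (move_right): buffer="ukyjc" (len 5), cursors c1@1 c3@3 c2@5 c4@5, authorship .....
After op 6 (delete): buffer="k" (len 1), cursors c1@0 c2@1 c3@1 c4@1, authorship .
After op 7 (insert('c')): buffer="ckccc" (len 5), cursors c1@1 c2@5 c3@5 c4@5, authorship 1.234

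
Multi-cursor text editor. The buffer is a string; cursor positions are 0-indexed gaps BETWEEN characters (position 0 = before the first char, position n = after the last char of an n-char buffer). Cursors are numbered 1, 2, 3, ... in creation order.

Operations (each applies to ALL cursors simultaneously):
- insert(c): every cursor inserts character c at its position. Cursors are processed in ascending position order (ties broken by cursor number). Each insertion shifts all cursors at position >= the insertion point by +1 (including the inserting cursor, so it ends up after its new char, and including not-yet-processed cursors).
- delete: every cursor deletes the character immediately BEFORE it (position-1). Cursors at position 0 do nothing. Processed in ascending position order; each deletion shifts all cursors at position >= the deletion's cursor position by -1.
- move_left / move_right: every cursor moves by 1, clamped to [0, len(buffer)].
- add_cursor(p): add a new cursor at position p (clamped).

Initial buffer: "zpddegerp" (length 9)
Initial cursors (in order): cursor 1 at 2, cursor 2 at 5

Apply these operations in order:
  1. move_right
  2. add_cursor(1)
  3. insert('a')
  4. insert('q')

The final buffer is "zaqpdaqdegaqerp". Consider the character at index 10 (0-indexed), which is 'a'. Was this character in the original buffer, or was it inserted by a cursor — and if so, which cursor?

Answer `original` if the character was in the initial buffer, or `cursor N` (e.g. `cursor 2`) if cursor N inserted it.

After op 1 (move_right): buffer="zpddegerp" (len 9), cursors c1@3 c2@6, authorship .........
After op 2 (add_cursor(1)): buffer="zpddegerp" (len 9), cursors c3@1 c1@3 c2@6, authorship .........
After op 3 (insert('a')): buffer="zapdadegaerp" (len 12), cursors c3@2 c1@5 c2@9, authorship .3..1...2...
After op 4 (insert('q')): buffer="zaqpdaqdegaqerp" (len 15), cursors c3@3 c1@7 c2@12, authorship .33..11...22...
Authorship (.=original, N=cursor N): . 3 3 . . 1 1 . . . 2 2 . . .
Index 10: author = 2

Answer: cursor 2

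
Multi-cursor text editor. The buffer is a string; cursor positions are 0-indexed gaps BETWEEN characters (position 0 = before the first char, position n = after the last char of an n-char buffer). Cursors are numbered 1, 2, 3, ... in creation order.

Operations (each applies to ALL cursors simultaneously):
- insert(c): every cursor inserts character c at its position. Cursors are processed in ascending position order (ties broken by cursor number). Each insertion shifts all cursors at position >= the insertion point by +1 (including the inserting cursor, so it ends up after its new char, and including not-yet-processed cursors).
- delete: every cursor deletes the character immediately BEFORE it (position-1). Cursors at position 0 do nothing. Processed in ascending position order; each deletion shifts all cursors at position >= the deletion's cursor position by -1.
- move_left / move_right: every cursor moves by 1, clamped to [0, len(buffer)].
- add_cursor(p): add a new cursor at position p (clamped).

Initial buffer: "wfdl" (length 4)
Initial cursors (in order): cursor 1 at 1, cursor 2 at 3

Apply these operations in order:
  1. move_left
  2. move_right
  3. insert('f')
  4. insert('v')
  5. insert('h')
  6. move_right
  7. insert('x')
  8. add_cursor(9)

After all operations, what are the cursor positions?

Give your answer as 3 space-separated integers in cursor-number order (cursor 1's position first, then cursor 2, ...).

Answer: 6 12 9

Derivation:
After op 1 (move_left): buffer="wfdl" (len 4), cursors c1@0 c2@2, authorship ....
After op 2 (move_right): buffer="wfdl" (len 4), cursors c1@1 c2@3, authorship ....
After op 3 (insert('f')): buffer="wffdfl" (len 6), cursors c1@2 c2@5, authorship .1..2.
After op 4 (insert('v')): buffer="wfvfdfvl" (len 8), cursors c1@3 c2@7, authorship .11..22.
After op 5 (insert('h')): buffer="wfvhfdfvhl" (len 10), cursors c1@4 c2@9, authorship .111..222.
After op 6 (move_right): buffer="wfvhfdfvhl" (len 10), cursors c1@5 c2@10, authorship .111..222.
After op 7 (insert('x')): buffer="wfvhfxdfvhlx" (len 12), cursors c1@6 c2@12, authorship .111.1.222.2
After op 8 (add_cursor(9)): buffer="wfvhfxdfvhlx" (len 12), cursors c1@6 c3@9 c2@12, authorship .111.1.222.2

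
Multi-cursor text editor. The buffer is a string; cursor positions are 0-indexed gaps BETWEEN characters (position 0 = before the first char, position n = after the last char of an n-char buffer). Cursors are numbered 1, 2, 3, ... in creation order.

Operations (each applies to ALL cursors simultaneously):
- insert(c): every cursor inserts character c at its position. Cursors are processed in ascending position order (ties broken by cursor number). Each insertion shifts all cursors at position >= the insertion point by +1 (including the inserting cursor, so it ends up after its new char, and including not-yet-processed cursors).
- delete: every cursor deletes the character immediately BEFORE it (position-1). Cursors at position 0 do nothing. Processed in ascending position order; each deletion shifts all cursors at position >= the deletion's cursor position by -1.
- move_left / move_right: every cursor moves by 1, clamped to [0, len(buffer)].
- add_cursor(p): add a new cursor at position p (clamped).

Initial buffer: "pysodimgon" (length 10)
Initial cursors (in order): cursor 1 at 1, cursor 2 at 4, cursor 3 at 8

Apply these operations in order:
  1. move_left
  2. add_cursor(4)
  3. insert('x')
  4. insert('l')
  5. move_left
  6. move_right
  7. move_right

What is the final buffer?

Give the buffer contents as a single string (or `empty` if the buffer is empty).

After op 1 (move_left): buffer="pysodimgon" (len 10), cursors c1@0 c2@3 c3@7, authorship ..........
After op 2 (add_cursor(4)): buffer="pysodimgon" (len 10), cursors c1@0 c2@3 c4@4 c3@7, authorship ..........
After op 3 (insert('x')): buffer="xpysxoxdimxgon" (len 14), cursors c1@1 c2@5 c4@7 c3@11, authorship 1...2.4...3...
After op 4 (insert('l')): buffer="xlpysxloxldimxlgon" (len 18), cursors c1@2 c2@7 c4@10 c3@15, authorship 11...22.44...33...
After op 5 (move_left): buffer="xlpysxloxldimxlgon" (len 18), cursors c1@1 c2@6 c4@9 c3@14, authorship 11...22.44...33...
After op 6 (move_right): buffer="xlpysxloxldimxlgon" (len 18), cursors c1@2 c2@7 c4@10 c3@15, authorship 11...22.44...33...
After op 7 (move_right): buffer="xlpysxloxldimxlgon" (len 18), cursors c1@3 c2@8 c4@11 c3@16, authorship 11...22.44...33...

Answer: xlpysxloxldimxlgon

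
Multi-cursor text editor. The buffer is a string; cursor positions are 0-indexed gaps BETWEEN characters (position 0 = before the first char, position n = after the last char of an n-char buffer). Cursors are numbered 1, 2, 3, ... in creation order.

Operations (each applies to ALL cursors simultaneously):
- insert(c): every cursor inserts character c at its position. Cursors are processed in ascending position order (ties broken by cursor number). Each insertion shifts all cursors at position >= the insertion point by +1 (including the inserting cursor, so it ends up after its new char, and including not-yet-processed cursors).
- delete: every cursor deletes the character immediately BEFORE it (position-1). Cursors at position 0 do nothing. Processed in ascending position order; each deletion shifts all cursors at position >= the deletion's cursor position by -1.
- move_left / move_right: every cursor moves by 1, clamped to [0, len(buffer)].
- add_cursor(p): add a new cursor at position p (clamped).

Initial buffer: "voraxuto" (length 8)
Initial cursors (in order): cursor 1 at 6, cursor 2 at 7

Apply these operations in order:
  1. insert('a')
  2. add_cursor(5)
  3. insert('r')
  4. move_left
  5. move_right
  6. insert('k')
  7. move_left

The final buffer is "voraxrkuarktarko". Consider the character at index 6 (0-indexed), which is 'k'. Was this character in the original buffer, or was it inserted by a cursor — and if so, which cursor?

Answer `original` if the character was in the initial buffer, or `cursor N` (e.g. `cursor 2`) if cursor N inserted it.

After op 1 (insert('a')): buffer="voraxuatao" (len 10), cursors c1@7 c2@9, authorship ......1.2.
After op 2 (add_cursor(5)): buffer="voraxuatao" (len 10), cursors c3@5 c1@7 c2@9, authorship ......1.2.
After op 3 (insert('r')): buffer="voraxruartaro" (len 13), cursors c3@6 c1@9 c2@12, authorship .....3.11.22.
After op 4 (move_left): buffer="voraxruartaro" (len 13), cursors c3@5 c1@8 c2@11, authorship .....3.11.22.
After op 5 (move_right): buffer="voraxruartaro" (len 13), cursors c3@6 c1@9 c2@12, authorship .....3.11.22.
After op 6 (insert('k')): buffer="voraxrkuarktarko" (len 16), cursors c3@7 c1@11 c2@15, authorship .....33.111.222.
After op 7 (move_left): buffer="voraxrkuarktarko" (len 16), cursors c3@6 c1@10 c2@14, authorship .....33.111.222.
Authorship (.=original, N=cursor N): . . . . . 3 3 . 1 1 1 . 2 2 2 .
Index 6: author = 3

Answer: cursor 3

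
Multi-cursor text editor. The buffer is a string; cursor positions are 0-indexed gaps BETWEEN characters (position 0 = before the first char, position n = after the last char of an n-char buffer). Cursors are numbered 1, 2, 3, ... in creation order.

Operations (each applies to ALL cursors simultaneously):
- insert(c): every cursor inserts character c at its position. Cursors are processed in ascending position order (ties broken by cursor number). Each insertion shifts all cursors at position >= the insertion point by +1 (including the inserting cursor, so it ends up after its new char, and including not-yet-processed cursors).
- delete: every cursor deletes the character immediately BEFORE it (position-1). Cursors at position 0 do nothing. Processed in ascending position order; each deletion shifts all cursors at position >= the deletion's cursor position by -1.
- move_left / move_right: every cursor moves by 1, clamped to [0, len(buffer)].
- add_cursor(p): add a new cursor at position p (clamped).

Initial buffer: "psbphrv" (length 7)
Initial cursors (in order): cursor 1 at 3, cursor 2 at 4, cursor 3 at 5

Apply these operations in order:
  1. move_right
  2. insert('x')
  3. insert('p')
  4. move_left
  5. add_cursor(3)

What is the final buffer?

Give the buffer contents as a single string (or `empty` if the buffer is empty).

After op 1 (move_right): buffer="psbphrv" (len 7), cursors c1@4 c2@5 c3@6, authorship .......
After op 2 (insert('x')): buffer="psbpxhxrxv" (len 10), cursors c1@5 c2@7 c3@9, authorship ....1.2.3.
After op 3 (insert('p')): buffer="psbpxphxprxpv" (len 13), cursors c1@6 c2@9 c3@12, authorship ....11.22.33.
After op 4 (move_left): buffer="psbpxphxprxpv" (len 13), cursors c1@5 c2@8 c3@11, authorship ....11.22.33.
After op 5 (add_cursor(3)): buffer="psbpxphxprxpv" (len 13), cursors c4@3 c1@5 c2@8 c3@11, authorship ....11.22.33.

Answer: psbpxphxprxpv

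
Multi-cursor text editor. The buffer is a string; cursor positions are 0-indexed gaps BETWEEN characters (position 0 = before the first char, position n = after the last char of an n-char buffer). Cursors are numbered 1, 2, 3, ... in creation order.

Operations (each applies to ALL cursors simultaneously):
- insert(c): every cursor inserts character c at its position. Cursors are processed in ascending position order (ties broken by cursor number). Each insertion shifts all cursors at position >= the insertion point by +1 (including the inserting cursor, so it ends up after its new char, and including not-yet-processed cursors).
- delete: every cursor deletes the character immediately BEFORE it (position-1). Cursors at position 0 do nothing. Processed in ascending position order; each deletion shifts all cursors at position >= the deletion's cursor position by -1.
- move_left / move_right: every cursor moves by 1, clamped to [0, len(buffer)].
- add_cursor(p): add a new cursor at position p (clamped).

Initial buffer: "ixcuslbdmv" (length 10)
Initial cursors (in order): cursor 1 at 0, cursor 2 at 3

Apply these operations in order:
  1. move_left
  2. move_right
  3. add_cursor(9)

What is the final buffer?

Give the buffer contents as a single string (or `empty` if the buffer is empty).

After op 1 (move_left): buffer="ixcuslbdmv" (len 10), cursors c1@0 c2@2, authorship ..........
After op 2 (move_right): buffer="ixcuslbdmv" (len 10), cursors c1@1 c2@3, authorship ..........
After op 3 (add_cursor(9)): buffer="ixcuslbdmv" (len 10), cursors c1@1 c2@3 c3@9, authorship ..........

Answer: ixcuslbdmv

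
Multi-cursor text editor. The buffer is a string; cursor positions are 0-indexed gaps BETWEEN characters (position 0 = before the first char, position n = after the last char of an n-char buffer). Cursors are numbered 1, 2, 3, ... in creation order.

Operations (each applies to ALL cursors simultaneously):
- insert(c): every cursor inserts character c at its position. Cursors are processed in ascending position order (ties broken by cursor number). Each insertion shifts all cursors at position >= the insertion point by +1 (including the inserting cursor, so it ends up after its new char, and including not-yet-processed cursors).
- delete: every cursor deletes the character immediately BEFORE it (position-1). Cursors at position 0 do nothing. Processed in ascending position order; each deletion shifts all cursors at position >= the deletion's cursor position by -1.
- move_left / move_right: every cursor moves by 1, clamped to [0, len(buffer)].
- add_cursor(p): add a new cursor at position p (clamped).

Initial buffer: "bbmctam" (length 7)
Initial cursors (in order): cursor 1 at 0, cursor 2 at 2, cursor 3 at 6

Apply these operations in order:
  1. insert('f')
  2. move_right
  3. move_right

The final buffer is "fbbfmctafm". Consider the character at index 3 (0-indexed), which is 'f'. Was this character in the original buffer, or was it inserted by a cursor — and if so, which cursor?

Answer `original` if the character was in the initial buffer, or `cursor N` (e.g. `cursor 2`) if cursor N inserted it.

Answer: cursor 2

Derivation:
After op 1 (insert('f')): buffer="fbbfmctafm" (len 10), cursors c1@1 c2@4 c3@9, authorship 1..2....3.
After op 2 (move_right): buffer="fbbfmctafm" (len 10), cursors c1@2 c2@5 c3@10, authorship 1..2....3.
After op 3 (move_right): buffer="fbbfmctafm" (len 10), cursors c1@3 c2@6 c3@10, authorship 1..2....3.
Authorship (.=original, N=cursor N): 1 . . 2 . . . . 3 .
Index 3: author = 2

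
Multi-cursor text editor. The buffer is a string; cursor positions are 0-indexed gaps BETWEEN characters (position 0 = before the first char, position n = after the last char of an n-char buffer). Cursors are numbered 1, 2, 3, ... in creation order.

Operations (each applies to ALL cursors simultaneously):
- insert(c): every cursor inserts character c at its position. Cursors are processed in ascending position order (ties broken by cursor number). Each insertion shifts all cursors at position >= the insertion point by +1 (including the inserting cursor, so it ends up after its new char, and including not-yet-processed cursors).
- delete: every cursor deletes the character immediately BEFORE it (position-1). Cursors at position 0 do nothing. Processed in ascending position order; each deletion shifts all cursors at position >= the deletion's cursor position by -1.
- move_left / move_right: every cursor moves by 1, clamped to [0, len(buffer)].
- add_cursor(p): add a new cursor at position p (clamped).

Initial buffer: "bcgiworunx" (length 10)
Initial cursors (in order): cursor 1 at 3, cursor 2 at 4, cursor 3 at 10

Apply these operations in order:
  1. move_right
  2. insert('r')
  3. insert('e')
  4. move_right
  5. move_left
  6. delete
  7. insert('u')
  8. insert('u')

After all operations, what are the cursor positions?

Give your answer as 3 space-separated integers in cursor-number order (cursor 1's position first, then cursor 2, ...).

Answer: 7 11 18

Derivation:
After op 1 (move_right): buffer="bcgiworunx" (len 10), cursors c1@4 c2@5 c3@10, authorship ..........
After op 2 (insert('r')): buffer="bcgirwrorunxr" (len 13), cursors c1@5 c2@7 c3@13, authorship ....1.2.....3
After op 3 (insert('e')): buffer="bcgirewreorunxre" (len 16), cursors c1@6 c2@9 c3@16, authorship ....11.22.....33
After op 4 (move_right): buffer="bcgirewreorunxre" (len 16), cursors c1@7 c2@10 c3@16, authorship ....11.22.....33
After op 5 (move_left): buffer="bcgirewreorunxre" (len 16), cursors c1@6 c2@9 c3@15, authorship ....11.22.....33
After op 6 (delete): buffer="bcgirwrorunxe" (len 13), cursors c1@5 c2@7 c3@12, authorship ....1.2.....3
After op 7 (insert('u')): buffer="bcgiruwruorunxue" (len 16), cursors c1@6 c2@9 c3@15, authorship ....11.22.....33
After op 8 (insert('u')): buffer="bcgiruuwruuorunxuue" (len 19), cursors c1@7 c2@11 c3@18, authorship ....111.222.....333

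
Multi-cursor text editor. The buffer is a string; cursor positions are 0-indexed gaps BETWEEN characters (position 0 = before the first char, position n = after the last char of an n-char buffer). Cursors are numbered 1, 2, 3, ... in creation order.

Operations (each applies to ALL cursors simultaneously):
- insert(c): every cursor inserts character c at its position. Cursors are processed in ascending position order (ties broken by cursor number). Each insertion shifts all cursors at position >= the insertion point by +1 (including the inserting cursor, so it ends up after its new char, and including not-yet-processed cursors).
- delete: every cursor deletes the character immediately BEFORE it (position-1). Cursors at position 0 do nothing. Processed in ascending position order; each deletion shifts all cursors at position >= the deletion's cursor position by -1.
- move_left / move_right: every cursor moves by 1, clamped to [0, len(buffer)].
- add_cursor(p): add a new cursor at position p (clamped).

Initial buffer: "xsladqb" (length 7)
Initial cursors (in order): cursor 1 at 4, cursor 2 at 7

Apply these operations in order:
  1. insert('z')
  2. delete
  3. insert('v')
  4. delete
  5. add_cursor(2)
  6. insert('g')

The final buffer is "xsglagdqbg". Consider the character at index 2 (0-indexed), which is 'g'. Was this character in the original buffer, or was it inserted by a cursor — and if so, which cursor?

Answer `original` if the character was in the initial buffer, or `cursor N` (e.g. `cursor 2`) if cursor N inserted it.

After op 1 (insert('z')): buffer="xslazdqbz" (len 9), cursors c1@5 c2@9, authorship ....1...2
After op 2 (delete): buffer="xsladqb" (len 7), cursors c1@4 c2@7, authorship .......
After op 3 (insert('v')): buffer="xslavdqbv" (len 9), cursors c1@5 c2@9, authorship ....1...2
After op 4 (delete): buffer="xsladqb" (len 7), cursors c1@4 c2@7, authorship .......
After op 5 (add_cursor(2)): buffer="xsladqb" (len 7), cursors c3@2 c1@4 c2@7, authorship .......
After op 6 (insert('g')): buffer="xsglagdqbg" (len 10), cursors c3@3 c1@6 c2@10, authorship ..3..1...2
Authorship (.=original, N=cursor N): . . 3 . . 1 . . . 2
Index 2: author = 3

Answer: cursor 3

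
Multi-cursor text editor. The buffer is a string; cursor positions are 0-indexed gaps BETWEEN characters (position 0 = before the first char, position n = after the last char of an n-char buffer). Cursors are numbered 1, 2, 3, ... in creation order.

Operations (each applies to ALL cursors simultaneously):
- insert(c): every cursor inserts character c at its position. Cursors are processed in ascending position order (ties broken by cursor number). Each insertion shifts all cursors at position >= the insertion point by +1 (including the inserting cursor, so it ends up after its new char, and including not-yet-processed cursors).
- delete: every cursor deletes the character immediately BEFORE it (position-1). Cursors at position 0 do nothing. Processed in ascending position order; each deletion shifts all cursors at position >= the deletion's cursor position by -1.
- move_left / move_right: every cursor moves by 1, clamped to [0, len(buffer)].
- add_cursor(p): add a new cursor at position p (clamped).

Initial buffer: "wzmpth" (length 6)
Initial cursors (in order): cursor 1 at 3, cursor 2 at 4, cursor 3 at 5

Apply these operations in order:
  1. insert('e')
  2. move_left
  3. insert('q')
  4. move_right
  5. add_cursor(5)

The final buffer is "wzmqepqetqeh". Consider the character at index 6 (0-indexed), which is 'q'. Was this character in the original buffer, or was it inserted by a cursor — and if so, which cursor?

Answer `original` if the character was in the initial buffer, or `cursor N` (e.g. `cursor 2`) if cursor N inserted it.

Answer: cursor 2

Derivation:
After op 1 (insert('e')): buffer="wzmepeteh" (len 9), cursors c1@4 c2@6 c3@8, authorship ...1.2.3.
After op 2 (move_left): buffer="wzmepeteh" (len 9), cursors c1@3 c2@5 c3@7, authorship ...1.2.3.
After op 3 (insert('q')): buffer="wzmqepqetqeh" (len 12), cursors c1@4 c2@7 c3@10, authorship ...11.22.33.
After op 4 (move_right): buffer="wzmqepqetqeh" (len 12), cursors c1@5 c2@8 c3@11, authorship ...11.22.33.
After op 5 (add_cursor(5)): buffer="wzmqepqetqeh" (len 12), cursors c1@5 c4@5 c2@8 c3@11, authorship ...11.22.33.
Authorship (.=original, N=cursor N): . . . 1 1 . 2 2 . 3 3 .
Index 6: author = 2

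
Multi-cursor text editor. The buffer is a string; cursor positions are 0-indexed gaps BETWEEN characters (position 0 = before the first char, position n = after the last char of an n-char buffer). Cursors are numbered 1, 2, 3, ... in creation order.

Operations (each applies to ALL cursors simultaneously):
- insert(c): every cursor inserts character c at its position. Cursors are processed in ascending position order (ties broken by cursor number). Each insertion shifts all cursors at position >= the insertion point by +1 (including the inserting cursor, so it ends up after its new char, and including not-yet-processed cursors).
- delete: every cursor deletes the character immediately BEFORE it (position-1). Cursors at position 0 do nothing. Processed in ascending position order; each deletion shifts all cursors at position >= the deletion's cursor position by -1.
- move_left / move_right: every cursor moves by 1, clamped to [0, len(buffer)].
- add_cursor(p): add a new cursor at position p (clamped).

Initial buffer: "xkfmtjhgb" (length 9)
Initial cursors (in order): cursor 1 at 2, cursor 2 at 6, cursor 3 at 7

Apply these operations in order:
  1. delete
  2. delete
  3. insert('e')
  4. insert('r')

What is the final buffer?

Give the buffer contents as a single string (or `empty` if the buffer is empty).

Answer: erfeerrgb

Derivation:
After op 1 (delete): buffer="xfmtgb" (len 6), cursors c1@1 c2@4 c3@4, authorship ......
After op 2 (delete): buffer="fgb" (len 3), cursors c1@0 c2@1 c3@1, authorship ...
After op 3 (insert('e')): buffer="efeegb" (len 6), cursors c1@1 c2@4 c3@4, authorship 1.23..
After op 4 (insert('r')): buffer="erfeerrgb" (len 9), cursors c1@2 c2@7 c3@7, authorship 11.2323..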